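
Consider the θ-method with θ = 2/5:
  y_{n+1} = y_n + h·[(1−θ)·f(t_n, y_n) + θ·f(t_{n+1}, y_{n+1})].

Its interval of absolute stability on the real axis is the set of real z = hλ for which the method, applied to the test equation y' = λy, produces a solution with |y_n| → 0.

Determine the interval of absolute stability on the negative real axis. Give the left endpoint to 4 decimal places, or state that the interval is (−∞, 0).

(-10.0000, 0).

Test eqn y'=λy, z=hλ:
  y_{n+1} = y_n + z·[3/5·y_n + 2/5·y_{n+1}] ⇒ (1 − 2/5z)y_{n+1} = (1 + 3/5z)y_n
  Hence R(z) = (1 + 3/5z)/(1 − 2/5z).

Solve |R(x)|<1 on ℝ⁻.
x=-1.17: |R|=0.2030
R=−1: 1+3/5x = −1+2/5x ⇒ -1/5x=2 ⇒ x=2/(-1/5)=-10.0000
Confirm numerically:
  x=-7.895: |R|=0.89875 <1
  x=-5.702: |R|=0.73799 <1
  x=-4.669: |R|=0.62819 <1
  x=-4.575: |R|=0.61661 <1
  x=-10.365: |R|=1.01419 >1
  x=-10.168: |R|=1.00663 >1
Interval (-10.0000, 0).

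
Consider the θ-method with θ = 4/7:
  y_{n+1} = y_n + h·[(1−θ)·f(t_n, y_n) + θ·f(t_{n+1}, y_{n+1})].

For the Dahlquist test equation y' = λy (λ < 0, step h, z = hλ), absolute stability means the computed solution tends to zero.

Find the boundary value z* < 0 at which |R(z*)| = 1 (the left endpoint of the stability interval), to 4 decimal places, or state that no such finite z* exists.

interval (−∞, 0).

Set f=λy, z=hλ:
  y_{n+1} = y_n + z·[3/7·y_n + 4/7·y_{n+1}] ⇒ (1 − 4/7z)y_{n+1} = (1 + 3/7z)y_n
  Hence R(z) = (1 + 3/7z)/(1 − 4/7z).

Need |R(x)|<1, x<0.
x=-0.5: |R|=0.6111
x=-2: |R|=0.0667
x=-10: |R|=0.4894
x=-100: |R|=0.7199
θ=4/7≥1/2 ⇒ |1+3/7x|<|1−4/7x| ∀x<0 ⇒ unbounded interval.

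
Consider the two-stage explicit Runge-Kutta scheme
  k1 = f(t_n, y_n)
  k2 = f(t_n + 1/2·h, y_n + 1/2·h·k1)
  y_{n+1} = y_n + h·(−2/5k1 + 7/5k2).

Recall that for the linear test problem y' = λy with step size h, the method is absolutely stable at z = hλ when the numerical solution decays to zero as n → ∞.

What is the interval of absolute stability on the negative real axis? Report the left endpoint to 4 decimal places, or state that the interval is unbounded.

On y'=λy, z=hλ:
  k1=λy_n ⇒ h·k1=z·y_n;  k2=λ(1+1/2z)y_n ⇒ h·k2=z(1+1/2z)y_n
  y_{n+1}/y_n = 1 − 2/5z + 7/5z(1+1/2z) = 1 + z + 7/10z²
  Hence R(z) = 1 + z + 7/10z².

Find x<0 with |R(x)|<1.
x=-0.79: |R|=0.6469
R=1: x+7/10x²=0 ⇒ x=−10/7=-1.4286; min R=1−1/(4·7/10)=0.6429>−1
Confirm numerically:
  x=-1.378: |R|=0.95122 <1
  x=-1.152: |R|=0.77697 <1
  x=-0.985: |R|=0.69416 <1
  x=-0.962: |R|=0.68581 <1
  x=-1.998: |R|=1.79640 >1
  x=-1.992: |R|=1.78564 >1
Interval (-1.4286, 0).

z∈(-1.4286,0).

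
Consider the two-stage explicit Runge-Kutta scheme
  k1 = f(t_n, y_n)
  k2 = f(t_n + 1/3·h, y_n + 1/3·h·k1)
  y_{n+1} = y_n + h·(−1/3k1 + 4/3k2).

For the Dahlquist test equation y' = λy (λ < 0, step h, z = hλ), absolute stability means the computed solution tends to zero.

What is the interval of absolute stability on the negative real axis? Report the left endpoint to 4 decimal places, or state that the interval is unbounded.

Set f=λy, z=hλ:
  k1=λy_n ⇒ h·k1=z·y_n;  k2=λ(1+1/3z)y_n ⇒ h·k2=z(1+1/3z)y_n
  y_{n+1}/y_n = 1 − 1/3z + 4/3z(1+1/3z) = 1 + z + 4/9z²
  so R(z) = 1 + z + 4/9z².

Need |R(x)|<1, x<0.
x=-1.45: |R|=0.4844
R=1: x+4/9x²=0 ⇒ x=−9/4=-2.2500; min R=1−1/(4·4/9)=0.4375>−1
Confirm numerically:
  x=-1.699: |R|=0.58393 <1
  x=-1.469: |R|=0.49009 <1
  x=-1.187: |R|=0.43921 <1
  x=-1.023: |R|=0.44212 <1
  x=-2.590: |R|=1.39138 >1
  x=-2.565: |R|=1.35910 >1
Interval (-2.2500, 0).

z∈(-2.2500,0).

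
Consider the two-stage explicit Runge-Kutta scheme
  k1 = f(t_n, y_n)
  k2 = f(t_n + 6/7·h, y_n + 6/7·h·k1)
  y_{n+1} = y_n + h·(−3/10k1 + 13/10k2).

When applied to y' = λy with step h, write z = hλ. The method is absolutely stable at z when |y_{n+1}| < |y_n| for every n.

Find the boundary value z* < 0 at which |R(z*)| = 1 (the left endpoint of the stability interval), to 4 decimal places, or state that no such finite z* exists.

With y'=λy (z=hλ):
  k1=λy_n ⇒ h·k1=z·y_n;  k2=λ(1+6/7z)y_n ⇒ h·k2=z(1+6/7z)y_n
  y_{n+1}/y_n = 1 − 3/10z + 13/10z(1+6/7z) = 1 + z + 39/35z²
  R(z) = 1 + z + 39/35z².

Find x<0 with |R(x)|<1.
x=-1.69: |R|=2.4925
R=1: x+39/35x²=0 ⇒ x=−35/39=-0.8974; min R=1−1/(4·39/35)=0.7756>−1
Confirm numerically:
  x=-0.865: |R|=0.96874 <1
  x=-0.601: |R|=0.80148 <1
  x=-0.592: |R|=0.79852 <1
  x=-1.453: |R|=1.89949 >1
  x=-1.415: |R|=1.81605 >1
Stable set (-0.8974, 0).

left endpoint -0.8974.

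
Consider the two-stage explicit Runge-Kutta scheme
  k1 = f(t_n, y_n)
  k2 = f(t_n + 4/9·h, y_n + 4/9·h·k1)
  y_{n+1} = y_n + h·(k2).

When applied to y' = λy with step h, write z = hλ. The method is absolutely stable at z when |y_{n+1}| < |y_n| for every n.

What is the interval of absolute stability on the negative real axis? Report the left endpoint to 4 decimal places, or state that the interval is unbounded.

(-2.2500, 0).

With y'=λy (z=hλ):
  k1=λy_n ⇒ h·k1=z·y_n;  k2=λ(1+4/9z)y_n ⇒ h·k2=z(1+4/9z)y_n
  y_{n+1}/y_n = 1 + z(1+4/9z) = 1 + z + 4/9z²
  so R(z) = 1 + z + 4/9z².

Need |R(x)|<1, x<0.
x=-1.07: |R|=0.4388
R=1: x+4/9x²=0 ⇒ x=−9/4=-2.2500; min R=1−1/(4·4/9)=0.4375>−1
Confirm numerically:
  x=-1.418: |R|=0.47566 <1
  x=-1.198: |R|=0.43987 <1
  x=-0.959: |R|=0.44975 <1
  x=-2.503: |R|=1.28145 >1
  x=-2.337: |R|=1.09036 >1
  x=-2.320: |R|=1.07218 >1
Stable set (-2.2500, 0).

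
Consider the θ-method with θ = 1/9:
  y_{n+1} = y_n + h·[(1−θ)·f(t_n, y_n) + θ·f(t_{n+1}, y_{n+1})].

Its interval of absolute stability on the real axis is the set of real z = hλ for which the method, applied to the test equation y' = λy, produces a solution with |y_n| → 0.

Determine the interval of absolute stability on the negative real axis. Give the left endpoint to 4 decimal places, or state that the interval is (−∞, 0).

Test eqn y'=λy, z=hλ:
  y_{n+1} = y_n + z·[8/9·y_n + 1/9·y_{n+1}] ⇒ (1 − 1/9z)y_{n+1} = (1 + 8/9z)y_n
  so R(z) = (1 + 8/9z)/(1 − 1/9z).

Boundary: |R(x)|=1, x<0.
x=-1.5: |R|=0.2857
R=−1: 1+8/9x = −1+1/9x ⇒ -7/9x=2 ⇒ x=2/(-7/9)=-2.5714
Confirm numerically:
  x=-2.345: |R|=0.86029 <1
  x=-1.642: |R|=0.38865 <1
  x=-1.497: |R|=0.28351 <1
  x=-3.133: |R|=1.32399 >1
  x=-3.021: |R|=1.26179 >1
So |R|<1 on (-2.5714, 0).

(-2.5714, 0).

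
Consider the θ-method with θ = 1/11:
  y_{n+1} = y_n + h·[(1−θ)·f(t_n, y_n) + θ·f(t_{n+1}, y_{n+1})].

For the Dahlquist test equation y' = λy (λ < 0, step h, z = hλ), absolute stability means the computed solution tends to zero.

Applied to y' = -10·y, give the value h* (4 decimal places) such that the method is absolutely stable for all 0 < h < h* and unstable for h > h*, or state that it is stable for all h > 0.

(-2.4444,0); λ=-10 ⇒ h* = (22/9)/10 = 0.2444.

On y'=λy, z=hλ:
  y_{n+1} = y_n + z·[10/11·y_n + 1/11·y_{n+1}] ⇒ (1 − 1/11z)y_{n+1} = (1 + 10/11z)y_n
  Hence R(z) = (1 + 10/11z)/(1 − 1/11z).

Find x<0 with |R(x)|<1.
x=-0.71: |R|=0.3330
R=−1: 1+10/11x = −1+1/11x ⇒ -9/11x=2 ⇒ x=2/(-9/11)=-2.4444
Confirm numerically:
  x=-1.999: |R|=0.69159 <1
  x=-1.910: |R|=0.62742 <1
  x=-1.348: |R|=0.20084 <1
  x=-2.923: |R|=1.30934 >1
  x=-2.579: |R|=1.08918 >1
Interval (-2.4444, 0).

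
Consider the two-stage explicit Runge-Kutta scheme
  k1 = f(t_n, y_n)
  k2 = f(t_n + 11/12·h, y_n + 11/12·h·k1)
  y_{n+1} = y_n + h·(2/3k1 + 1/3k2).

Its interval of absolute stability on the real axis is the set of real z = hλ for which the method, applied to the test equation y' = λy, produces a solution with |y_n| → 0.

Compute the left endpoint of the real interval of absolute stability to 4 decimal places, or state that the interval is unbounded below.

z* = -3.2727.

Set f=λy, z=hλ:
  k1=λy_n ⇒ h·k1=z·y_n;  k2=λ(1+11/12z)y_n ⇒ h·k2=z(1+11/12z)y_n
  y_{n+1}/y_n = 1 + 2/3z + 1/3z(1+11/12z) = 1 + z + 11/36z²
  so R(z) = 1 + z + 11/36z².

Find x<0 with |R(x)|<1.
x=-0.82: |R|=0.3855
R=1: x+11/36x²=0 ⇒ x=−36/11=-3.2727; min R=1−1/(4·11/36)=0.1818>−1
Confirm numerically:
  x=-3.022: |R|=0.76848 <1
  x=-2.753: |R|=0.56281 <1
  x=-1.764: |R|=0.18680 <1
  x=-3.634: |R|=1.40115 >1
  x=-3.498: |R|=1.24078 >1
  x=-3.480: |R|=1.22040 >1
Interval (-3.2727, 0).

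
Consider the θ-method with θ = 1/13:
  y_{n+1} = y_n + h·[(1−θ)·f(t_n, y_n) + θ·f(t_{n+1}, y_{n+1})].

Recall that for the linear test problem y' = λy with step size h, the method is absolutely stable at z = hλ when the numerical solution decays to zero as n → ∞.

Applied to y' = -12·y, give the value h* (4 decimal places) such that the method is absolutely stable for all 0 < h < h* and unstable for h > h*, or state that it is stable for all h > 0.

On y'=λy, z=hλ:
  y_{n+1} = y_n + z·[12/13·y_n + 1/13·y_{n+1}] ⇒ (1 − 1/13z)y_{n+1} = (1 + 12/13z)y_n
  Hence R(z) = (1 + 12/13z)/(1 − 1/13z).

Solve |R(x)|<1 on ℝ⁻.
x=-1.73: |R|=0.5268
R=−1: 1+12/13x = −1+1/13x ⇒ -11/13x=2 ⇒ x=2/(-11/13)=-2.3636
Confirm numerically:
  x=-1.991: |R|=0.72657 <1
  x=-1.853: |R|=0.62183 <1
  x=-1.033: |R|=0.04304 <1
  x=-0.982: |R|=0.08697 <1
  x=-2.651: |R|=1.20197 >1
  x=-2.629: |R|=1.18677 >1
Stable set (-2.3636, 0).

(-2.3636,0); λ=-12 ⇒ h* = (26/11)/12 = 0.1970.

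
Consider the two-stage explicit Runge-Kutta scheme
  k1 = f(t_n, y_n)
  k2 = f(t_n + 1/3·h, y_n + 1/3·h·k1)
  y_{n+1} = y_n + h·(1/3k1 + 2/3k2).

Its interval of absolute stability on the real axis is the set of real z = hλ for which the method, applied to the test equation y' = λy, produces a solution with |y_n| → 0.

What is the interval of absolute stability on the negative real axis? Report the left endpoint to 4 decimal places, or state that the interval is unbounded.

Test eqn y'=λy, z=hλ:
  k1=λy_n ⇒ h·k1=z·y_n;  k2=λ(1+1/3z)y_n ⇒ h·k2=z(1+1/3z)y_n
  y_{n+1}/y_n = 1 + 1/3z + 2/3z(1+1/3z) = 1 + z + 2/9z²
  R(z) = 1 + z + 2/9z².

Boundary: |R(x)|=1, x<0.
x=-1.65: |R|=0.0450
R=1: x+2/9x²=0 ⇒ x=−9/2=-4.5000; min R=1−1/(4·2/9)=-0.1250>−1
Confirm numerically:
  x=-4.070: |R|=0.61109 <1
  x=-3.504: |R|=0.22445 <1
  x=-3.480: |R|=0.21120 <1
  x=-3.097: |R|=0.03442 <1
  x=-4.968: |R|=1.51667 >1
  x=-4.877: |R|=1.40858 >1
  x=-4.601: |R|=1.10327 >1
So |R|<1 on (-4.5000, 0).

z∈(-4.5000,0).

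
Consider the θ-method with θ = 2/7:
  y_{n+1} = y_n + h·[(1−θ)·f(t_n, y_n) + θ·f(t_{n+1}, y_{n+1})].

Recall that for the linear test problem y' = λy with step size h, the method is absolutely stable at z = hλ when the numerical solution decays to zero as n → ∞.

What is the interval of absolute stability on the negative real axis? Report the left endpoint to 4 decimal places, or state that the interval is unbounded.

Test eqn y'=λy, z=hλ:
  y_{n+1} = y_n + z·[5/7·y_n + 2/7·y_{n+1}] ⇒ (1 − 2/7z)y_{n+1} = (1 + 5/7z)y_n
  ⇒ R(z) = (1 + 5/7z)/(1 − 2/7z).

Find x<0 with |R(x)|<1.
x=-0.6: |R|=0.4878
R=−1: 1+5/7x = −1+2/7x ⇒ -3/7x=2 ⇒ x=2/(-3/7)=-4.6667
Confirm numerically:
  x=-4.018: |R|=0.87058 <1
  x=-3.250: |R|=0.68519 <1
  x=-3.114: |R|=0.64787 <1
  x=-5.134: |R|=1.08119 >1
  x=-4.816: |R|=1.02694 >1
Stable set (-4.6667, 0).

(-4.6667, 0).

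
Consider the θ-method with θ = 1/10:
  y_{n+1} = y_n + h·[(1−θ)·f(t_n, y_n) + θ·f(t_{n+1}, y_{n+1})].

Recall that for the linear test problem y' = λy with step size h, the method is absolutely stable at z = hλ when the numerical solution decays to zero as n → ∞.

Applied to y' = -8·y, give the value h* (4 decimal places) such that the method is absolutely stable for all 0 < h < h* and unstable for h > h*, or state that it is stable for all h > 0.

(-2.5000,0); λ=-8 ⇒ h* = (5/2)/8 = 0.3125.

Test eqn y'=λy, z=hλ:
  y_{n+1} = y_n + z·[9/10·y_n + 1/10·y_{n+1}] ⇒ (1 − 1/10z)y_{n+1} = (1 + 9/10z)y_n
  R(z) = (1 + 9/10z)/(1 − 1/10z).

Boundary: |R(x)|=1, x<0.
x=-1.38: |R|=0.2127
R=−1: 1+9/10x = −1+1/10x ⇒ -4/5x=2 ⇒ x=2/(-4/5)=-2.5000
Confirm numerically:
  x=-2.306: |R|=0.87388 <1
  x=-1.640: |R|=0.40893 <1
  x=-1.288: |R|=0.14103 <1
  x=-1.188: |R|=0.06185 <1
  x=-2.782: |R|=1.17650 >1
  x=-2.654: |R|=1.09736 >1
Interval (-2.5000, 0).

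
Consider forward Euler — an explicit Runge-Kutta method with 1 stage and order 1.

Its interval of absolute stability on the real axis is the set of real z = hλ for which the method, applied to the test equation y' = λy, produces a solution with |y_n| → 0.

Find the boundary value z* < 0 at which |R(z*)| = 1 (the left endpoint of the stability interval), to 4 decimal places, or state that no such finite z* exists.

Test eqn y'=λy, z=hλ:
  order 1, 1-stage ⇒ R(z)=1+z
  (e.g. R(-0.45)=0.55000, |R|=0.55000)

Boundary: |R(x)|=1, x<0.
x=-0.45: |R|=0.5500
|R(-2.07)|=1.0700 |R(-1.51)|=0.5100 |R(-1.03)|=0.0300
Bisect:
  x_lo=-2.6777 |R|=1.6777  x_hi=-0.3547 |R|=0.6453
  mid=-1.51620 |R|=0.51620 →hi
  mid=-2.09695 |R|=1.09695 →lo
  mid=-1.80658 |R|=0.80658 →hi
  mid=-1.95177 |R|=0.95177 →hi
  mid=-2.02436 |R|=1.02436 →lo
  mid=-1.98806 |R|=0.98806 →hi
  mid=-2.00621 |R|=1.00621 →lo
  ...
  [-2.00011,-1.99997] ⇒ x*=-2.0000
Interval (-2.0000, 0).

z* = -2.0000.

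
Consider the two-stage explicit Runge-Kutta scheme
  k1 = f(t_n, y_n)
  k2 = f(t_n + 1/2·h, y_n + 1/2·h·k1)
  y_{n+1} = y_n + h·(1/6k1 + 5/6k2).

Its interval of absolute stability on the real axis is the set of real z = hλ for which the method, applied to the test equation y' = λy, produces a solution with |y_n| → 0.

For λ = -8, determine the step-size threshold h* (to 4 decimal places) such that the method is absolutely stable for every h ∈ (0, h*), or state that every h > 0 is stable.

(-2.4000,0); λ=-8 ⇒ h* = (12/5)/8 = 0.3000.

Test eqn y'=λy, z=hλ:
  k1=λy_n ⇒ h·k1=z·y_n;  k2=λ(1+1/2z)y_n ⇒ h·k2=z(1+1/2z)y_n
  y_{n+1}/y_n = 1 + 1/6z + 5/6z(1+1/2z) = 1 + z + 5/12z²
  so R(z) = 1 + z + 5/12z².

Need |R(x)|<1, x<0.
x=-0.6: |R|=0.5500
R=1: x+5/12x²=0 ⇒ x=−12/5=-2.4000; min R=1−1/(4·5/12)=0.4000>−1
Confirm numerically:
  x=-1.790: |R|=0.54504 <1
  x=-1.758: |R|=0.52974 <1
  x=-1.072: |R|=0.40683 <1
  x=-2.750: |R|=1.40104 >1
  x=-2.571: |R|=1.18318 >1
  x=-2.484: |R|=1.08694 >1
So |R|<1 on (-2.4000, 0).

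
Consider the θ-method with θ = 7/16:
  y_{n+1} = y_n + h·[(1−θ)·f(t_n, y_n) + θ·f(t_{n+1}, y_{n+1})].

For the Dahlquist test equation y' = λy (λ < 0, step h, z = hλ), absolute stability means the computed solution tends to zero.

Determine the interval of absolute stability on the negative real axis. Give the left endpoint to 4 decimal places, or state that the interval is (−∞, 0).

(-16.0000, 0).

On y'=λy, z=hλ:
  y_{n+1} = y_n + z·[9/16·y_n + 7/16·y_{n+1}] ⇒ (1 − 7/16z)y_{n+1} = (1 + 9/16z)y_n
  R(z) = (1 + 9/16z)/(1 − 7/16z).

Find x<0 with |R(x)|<1.
x=-1.05: |R|=0.2805
R=−1: 1+9/16x = −1+7/16x ⇒ -1/8x=2 ⇒ x=2/(-1/8)=-16.0000
Confirm numerically:
  x=-15.701: |R|=0.99525 <1
  x=-15.056: |R|=0.98445 <1
  x=-13.249: |R|=0.94940 <1
  x=-8.489: |R|=0.80083 <1
  x=-16.582: |R|=1.00881 >1
  x=-16.524: |R|=1.00796 >1
  x=-16.397: |R|=1.00607 >1
Interval (-16.0000, 0).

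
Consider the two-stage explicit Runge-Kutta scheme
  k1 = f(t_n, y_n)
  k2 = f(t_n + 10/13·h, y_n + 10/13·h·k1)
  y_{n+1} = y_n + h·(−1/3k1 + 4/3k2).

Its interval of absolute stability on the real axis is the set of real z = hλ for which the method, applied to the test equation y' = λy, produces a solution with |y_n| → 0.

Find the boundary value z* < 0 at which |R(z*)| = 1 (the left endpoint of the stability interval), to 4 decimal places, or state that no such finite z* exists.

Test eqn y'=λy, z=hλ:
  k1=λy_n ⇒ h·k1=z·y_n;  k2=λ(1+10/13z)y_n ⇒ h·k2=z(1+10/13z)y_n
  y_{n+1}/y_n = 1 − 1/3z + 4/3z(1+10/13z) = 1 + z + 40/39z²
  R(z) = 1 + z + 40/39z².

Need |R(x)|<1, x<0.
x=-1.77: |R|=2.4432
R=1: x+40/39x²=0 ⇒ x=−39/40=-0.9750; min R=1−1/(4·40/39)=0.7562>−1
Confirm numerically:
  x=-0.926: |R|=0.95346 <1
  x=-0.844: |R|=0.88660 <1
  x=-0.701: |R|=0.80300 <1
  x=-0.401: |R|=0.76392 <1
  x=-1.520: |R|=1.84964 >1
  x=-1.241: |R|=1.33857 >1
Interval (-0.9750, 0).

z* = -0.9750.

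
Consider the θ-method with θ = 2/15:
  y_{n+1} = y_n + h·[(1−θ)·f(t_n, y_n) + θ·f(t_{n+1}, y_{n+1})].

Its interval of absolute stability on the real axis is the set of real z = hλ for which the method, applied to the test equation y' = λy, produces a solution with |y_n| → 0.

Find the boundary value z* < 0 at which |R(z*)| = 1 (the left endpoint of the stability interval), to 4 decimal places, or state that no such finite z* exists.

left endpoint -2.7273.

On y'=λy, z=hλ:
  y_{n+1} = y_n + z·[13/15·y_n + 2/15·y_{n+1}] ⇒ (1 − 2/15z)y_{n+1} = (1 + 13/15z)y_n
  Hence R(z) = (1 + 13/15z)/(1 − 2/15z).

Need |R(x)|<1, x<0.
x=-0.93: |R|=0.1726
R=−1: 1+13/15x = −1+2/15x ⇒ -11/15x=2 ⇒ x=2/(-11/15)=-2.7273
Confirm numerically:
  x=-2.499: |R|=0.87444 <1
  x=-1.687: |R|=0.37722 <1
  x=-1.683: |R|=0.37455 <1
  x=-1.388: |R|=0.17124 <1
  x=-3.056: |R|=1.17128 >1
  x=-2.937: |R|=1.11052 >1
  x=-2.899: |R|=1.09083 >1
Interval (-2.7273, 0).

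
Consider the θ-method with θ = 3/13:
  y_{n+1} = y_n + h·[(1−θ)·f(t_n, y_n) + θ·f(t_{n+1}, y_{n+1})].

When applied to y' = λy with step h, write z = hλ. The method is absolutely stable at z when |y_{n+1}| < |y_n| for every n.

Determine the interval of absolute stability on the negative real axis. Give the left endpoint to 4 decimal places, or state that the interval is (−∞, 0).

On y'=λy, z=hλ:
  y_{n+1} = y_n + z·[10/13·y_n + 3/13·y_{n+1}] ⇒ (1 − 3/13z)y_{n+1} = (1 + 10/13z)y_n
  ⇒ R(z) = (1 + 10/13z)/(1 − 3/13z).

Solve |R(x)|<1 on ℝ⁻.
x=-1.75: |R|=0.2466
R=−1: 1+10/13x = −1+3/13x ⇒ -7/13x=2 ⇒ x=2/(-7/13)=-3.7143
Confirm numerically:
  x=-3.441: |R|=0.91798 <1
  x=-2.876: |R|=0.72869 <1
  x=-2.020: |R|=0.37775 <1
  x=-1.839: |R|=0.29108 <1
  x=-4.262: |R|=1.14869 >1
  x=-4.244: |R|=1.14410 >1
Interval (-3.7143, 0).

z∈(-3.7143,0).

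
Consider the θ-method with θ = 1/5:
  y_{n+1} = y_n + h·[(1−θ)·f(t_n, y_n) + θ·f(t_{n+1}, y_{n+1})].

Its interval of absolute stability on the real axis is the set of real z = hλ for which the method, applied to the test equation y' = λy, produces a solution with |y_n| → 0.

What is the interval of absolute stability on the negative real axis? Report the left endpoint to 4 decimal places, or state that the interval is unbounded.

Test eqn y'=λy, z=hλ:
  y_{n+1} = y_n + z·[4/5·y_n + 1/5·y_{n+1}] ⇒ (1 − 1/5z)y_{n+1} = (1 + 4/5z)y_n
  ⇒ R(z) = (1 + 4/5z)/(1 − 1/5z).

Find x<0 with |R(x)|<1.
x=-1.16: |R|=0.0584
R=−1: 1+4/5x = −1+1/5x ⇒ -3/5x=2 ⇒ x=2/(-3/5)=-3.3333
Confirm numerically:
  x=-2.470: |R|=0.65328 <1
  x=-2.256: |R|=0.55458 <1
  x=-1.537: |R|=0.17562 <1
  x=-3.898: |R|=1.19038 >1
  x=-3.669: |R|=1.11616 >1
  x=-3.637: |R|=1.10548 >1
Interval (-3.3333, 0).

(-3.3333, 0).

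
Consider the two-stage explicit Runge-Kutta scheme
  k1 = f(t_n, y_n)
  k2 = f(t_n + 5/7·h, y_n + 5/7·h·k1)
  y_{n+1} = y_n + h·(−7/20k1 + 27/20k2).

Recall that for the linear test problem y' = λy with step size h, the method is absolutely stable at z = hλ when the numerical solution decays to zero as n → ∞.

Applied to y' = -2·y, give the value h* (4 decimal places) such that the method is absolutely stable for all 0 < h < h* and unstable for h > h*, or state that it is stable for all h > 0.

(-1.0370,0); λ=-2 ⇒ h* = (28/27)/2 = 0.5185.

With y'=λy (z=hλ):
  k1=λy_n ⇒ h·k1=z·y_n;  k2=λ(1+5/7z)y_n ⇒ h·k2=z(1+5/7z)y_n
  y_{n+1}/y_n = 1 − 7/20z + 27/20z(1+5/7z) = 1 + z + 27/28z²
  so R(z) = 1 + z + 27/28z².

Need |R(x)|<1, x<0.
x=-0.87: |R|=0.8599
R=1: x+27/28x²=0 ⇒ x=−28/27=-1.0370; min R=1−1/(4·27/28)=0.7407>−1
Confirm numerically:
  x=-0.859: |R|=0.85253 <1
  x=-0.722: |R|=0.78067 <1
  x=-0.703: |R|=0.77356 <1
  x=-0.620: |R|=0.75067 <1
  x=-1.481: |R|=1.63403 >1
  x=-1.456: |R|=1.58822 >1
Stable set (-1.0370, 0).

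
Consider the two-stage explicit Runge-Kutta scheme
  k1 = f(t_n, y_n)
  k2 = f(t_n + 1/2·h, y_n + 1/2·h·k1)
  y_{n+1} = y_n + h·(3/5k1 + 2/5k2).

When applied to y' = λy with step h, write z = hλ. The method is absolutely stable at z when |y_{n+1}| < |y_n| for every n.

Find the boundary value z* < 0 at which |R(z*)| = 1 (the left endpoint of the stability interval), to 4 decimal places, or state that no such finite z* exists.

z* = -5.0000.

Test eqn y'=λy, z=hλ:
  k1=λy_n ⇒ h·k1=z·y_n;  k2=λ(1+1/2z)y_n ⇒ h·k2=z(1+1/2z)y_n
  y_{n+1}/y_n = 1 + 3/5z + 2/5z(1+1/2z) = 1 + z + 1/5z²
  so R(z) = 1 + z + 1/5z².

Solve |R(x)|<1 on ℝ⁻.
x=-0.41: |R|=0.6236
R=1: x+1/5x²=0 ⇒ x=−5=-5.0000; min R=1−1/(4·1/5)=-0.2500>−1
Confirm numerically:
  x=-4.883: |R|=0.88574 <1
  x=-4.762: |R|=0.77333 <1
  x=-3.455: |R|=0.06759 <1
  x=-2.594: |R|=0.24823 <1
  x=-5.310: |R|=1.32922 >1
  x=-5.074: |R|=1.07510 >1
So |R|<1 on (-5.0000, 0).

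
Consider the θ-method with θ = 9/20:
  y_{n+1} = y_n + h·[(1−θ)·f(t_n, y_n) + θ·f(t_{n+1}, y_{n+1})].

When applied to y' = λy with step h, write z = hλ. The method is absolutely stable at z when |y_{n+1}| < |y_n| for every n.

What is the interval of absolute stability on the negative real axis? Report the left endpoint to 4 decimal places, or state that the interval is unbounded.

(-20.0000, 0).

On y'=λy, z=hλ:
  y_{n+1} = y_n + z·[11/20·y_n + 9/20·y_{n+1}] ⇒ (1 − 9/20z)y_{n+1} = (1 + 11/20z)y_n
  so R(z) = (1 + 11/20z)/(1 − 9/20z).

Need |R(x)|<1, x<0.
x=-0.84: |R|=0.3904
R=−1: 1+11/20x = −1+9/20x ⇒ -1/10x=2 ⇒ x=2/(-1/10)=-20.0000
Confirm numerically:
  x=-19.977: |R|=0.99977 <1
  x=-8.293: |R|=0.75259 <1
  x=-8.146: |R|=0.74593 <1
  x=-20.475: |R|=1.00465 >1
  x=-20.395: |R|=1.00388 >1
  x=-20.272: |R|=1.00269 >1
Interval (-20.0000, 0).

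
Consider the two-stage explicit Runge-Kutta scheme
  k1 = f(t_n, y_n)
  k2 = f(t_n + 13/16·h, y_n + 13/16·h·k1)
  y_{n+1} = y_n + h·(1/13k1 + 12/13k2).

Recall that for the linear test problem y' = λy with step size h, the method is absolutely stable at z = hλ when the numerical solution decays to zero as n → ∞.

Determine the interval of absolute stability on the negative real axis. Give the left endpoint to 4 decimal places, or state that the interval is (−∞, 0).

z∈(-1.3333,0).

Test eqn y'=λy, z=hλ:
  k1=λy_n ⇒ h·k1=z·y_n;  k2=λ(1+13/16z)y_n ⇒ h·k2=z(1+13/16z)y_n
  y_{n+1}/y_n = 1 + 1/13z + 12/13z(1+13/16z) = 1 + z + 3/4z²
  ⇒ R(z) = 1 + z + 3/4z².

Boundary: |R(x)|=1, x<0.
x=-0.79: |R|=0.6781
R=1: x+3/4x²=0 ⇒ x=−4/3=-1.3333; min R=1−1/(4·3/4)=0.6667>−1
Confirm numerically:
  x=-0.967: |R|=0.73432 <1
  x=-0.882: |R|=0.70144 <1
  x=-0.623: |R|=0.66810 <1
  x=-1.622: |R|=1.35116 >1
  x=-1.550: |R|=1.25188 >1
Interval (-1.3333, 0).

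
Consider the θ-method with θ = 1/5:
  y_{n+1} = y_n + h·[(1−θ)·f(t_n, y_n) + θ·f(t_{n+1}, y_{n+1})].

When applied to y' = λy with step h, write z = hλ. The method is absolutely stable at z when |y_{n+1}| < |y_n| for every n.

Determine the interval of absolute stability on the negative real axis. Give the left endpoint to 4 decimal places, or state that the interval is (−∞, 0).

(-3.3333, 0).

Set f=λy, z=hλ:
  y_{n+1} = y_n + z·[4/5·y_n + 1/5·y_{n+1}] ⇒ (1 − 1/5z)y_{n+1} = (1 + 4/5z)y_n
  R(z) = (1 + 4/5z)/(1 − 1/5z).

Solve |R(x)|<1 on ℝ⁻.
x=-0.38: |R|=0.6468
R=−1: 1+4/5x = −1+1/5x ⇒ -3/5x=2 ⇒ x=2/(-3/5)=-3.3333
Confirm numerically:
  x=-3.135: |R|=0.92686 <1
  x=-2.338: |R|=0.59308 <1
  x=-1.787: |R|=0.31649 <1
  x=-3.444: |R|=1.03932 >1
  x=-3.425: |R|=1.03264 >1
So |R|<1 on (-3.3333, 0).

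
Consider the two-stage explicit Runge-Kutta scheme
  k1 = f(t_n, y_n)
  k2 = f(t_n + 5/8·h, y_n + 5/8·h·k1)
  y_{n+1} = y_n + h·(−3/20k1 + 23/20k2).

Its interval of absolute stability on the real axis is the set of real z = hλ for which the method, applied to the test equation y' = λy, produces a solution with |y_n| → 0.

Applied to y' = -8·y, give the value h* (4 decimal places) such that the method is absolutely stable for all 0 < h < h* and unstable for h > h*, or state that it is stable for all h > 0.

(-1.3913,0); λ=-8 ⇒ h* = (32/23)/8 = 0.1739.

With y'=λy (z=hλ):
  k1=λy_n ⇒ h·k1=z·y_n;  k2=λ(1+5/8z)y_n ⇒ h·k2=z(1+5/8z)y_n
  y_{n+1}/y_n = 1 − 3/20z + 23/20z(1+5/8z) = 1 + z + 23/32z²
  ⇒ R(z) = 1 + z + 23/32z².

Solve |R(x)|<1 on ℝ⁻.
x=-1.43: |R|=1.0398
R=1: x+23/32x²=0 ⇒ x=−32/23=-1.3913; min R=1−1/(4·23/32)=0.6522>−1
Confirm numerically:
  x=-1.274: |R|=0.89259 <1
  x=-0.932: |R|=0.69232 <1
  x=-0.900: |R|=0.68219 <1
  x=-0.741: |R|=0.65365 <1
  x=-1.882: |R|=1.66376 >1
  x=-1.877: |R|=1.65525 >1
  x=-1.538: |R|=1.16216 >1
So |R|<1 on (-1.3913, 0).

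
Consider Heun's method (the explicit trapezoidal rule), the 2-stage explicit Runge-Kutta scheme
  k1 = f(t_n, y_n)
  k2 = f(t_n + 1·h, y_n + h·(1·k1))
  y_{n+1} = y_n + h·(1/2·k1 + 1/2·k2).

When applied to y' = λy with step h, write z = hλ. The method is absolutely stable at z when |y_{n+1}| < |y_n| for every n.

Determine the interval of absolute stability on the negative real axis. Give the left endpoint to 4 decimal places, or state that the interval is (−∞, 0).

With y'=λy (z=hλ):
  order 2, 2-stage ⇒ R(z)=1+z+z^2/2
  (e.g. R(-1.71)=0.75205, |R|=0.75205)

Need |R(x)|<1, x<0.
x=-1.71: |R|=0.7520
|R(-1.8)|=0.8200 |R(-1.73)|=0.7664 |R(-0.8)|=0.5200
Bisect:
  x_lo=-2.3165 |R|=1.3665  x_hi=-0.2741 |R|=0.7635
  mid=-1.29527 |R|=0.54359 →hi
  mid=-1.80586 |R|=0.82470 →hi
  mid=-2.06115 |R|=1.06302 →lo
  mid=-1.93351 |R|=0.93572 →hi
  mid=-1.99733 |R|=0.99733 →hi
  mid=-2.02924 |R|=1.02967 →lo
  mid=-2.01329 |R|=1.01338 →lo
  mid=-2.00531 |R|=1.00532 →lo
  mid=-2.00132 |R|=1.00132 →lo
  ...
  [-2.00007,-1.99995] ⇒ x*=-2.0000
Interval (-2.0000, 0).

(-2.0000, 0).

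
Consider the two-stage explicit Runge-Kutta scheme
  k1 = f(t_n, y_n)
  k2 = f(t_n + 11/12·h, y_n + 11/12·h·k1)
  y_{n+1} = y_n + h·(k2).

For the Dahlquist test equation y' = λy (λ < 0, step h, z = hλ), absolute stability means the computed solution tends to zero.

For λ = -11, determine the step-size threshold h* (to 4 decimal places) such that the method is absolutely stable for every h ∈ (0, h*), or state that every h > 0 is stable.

With y'=λy (z=hλ):
  k1=λy_n ⇒ h·k1=z·y_n;  k2=λ(1+11/12z)y_n ⇒ h·k2=z(1+11/12z)y_n
  y_{n+1}/y_n = 1 + z(1+11/12z) = 1 + z + 11/12z²
  Hence R(z) = 1 + z + 11/12z².

Solve |R(x)|<1 on ℝ⁻.
x=-1.64: |R|=1.8255
R=1: x+11/12x²=0 ⇒ x=−12/11=-1.0909; min R=1−1/(4·11/12)=0.7273>−1
Confirm numerically:
  x=-1.068: |R|=0.97757 <1
  x=-1.029: |R|=0.94160 <1
  x=-1.017: |R|=0.93110 <1
  x=-0.775: |R|=0.77557 <1
  x=-1.674: |R|=1.89475 >1
  x=-1.602: |R|=1.75054 >1
  x=-1.522: |R|=1.60144 >1
Stable set (-1.0909, 0).

(-1.0909,0); λ=-11 ⇒ h* = (12/11)/11 = 0.0992.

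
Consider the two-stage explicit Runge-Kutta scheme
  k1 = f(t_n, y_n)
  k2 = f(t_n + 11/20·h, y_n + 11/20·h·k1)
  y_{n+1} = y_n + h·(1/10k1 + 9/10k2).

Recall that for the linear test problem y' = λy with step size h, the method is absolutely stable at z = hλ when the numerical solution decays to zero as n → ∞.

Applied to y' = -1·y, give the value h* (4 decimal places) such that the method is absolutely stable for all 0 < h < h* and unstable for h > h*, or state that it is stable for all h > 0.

(-2.0202,0); λ=-1 ⇒ h* = (200/99)/1 = 2.0202.

With y'=λy (z=hλ):
  k1=λy_n ⇒ h·k1=z·y_n;  k2=λ(1+11/20z)y_n ⇒ h·k2=z(1+11/20z)y_n
  y_{n+1}/y_n = 1 + 1/10z + 9/10z(1+11/20z) = 1 + z + 99/200z²
  Hence R(z) = 1 + z + 99/200z².

Boundary: |R(x)|=1, x<0.
x=-0.49: |R|=0.6288
R=1: x+99/200x²=0 ⇒ x=−200/99=-2.0202; min R=1−1/(4·99/200)=0.4949>−1
Confirm numerically:
  x=-1.965: |R|=0.94631 <1
  x=-1.423: |R|=0.57934 <1
  x=-1.028: |R|=0.49511 <1
  x=-2.324: |R|=1.34948 >1
  x=-2.058: |R|=1.03851 >1
So |R|<1 on (-2.0202, 0).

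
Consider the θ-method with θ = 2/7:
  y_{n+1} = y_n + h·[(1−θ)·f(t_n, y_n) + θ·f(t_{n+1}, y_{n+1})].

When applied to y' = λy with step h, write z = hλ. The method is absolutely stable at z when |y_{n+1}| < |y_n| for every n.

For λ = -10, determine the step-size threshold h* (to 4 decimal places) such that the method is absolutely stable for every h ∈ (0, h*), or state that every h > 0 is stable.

With y'=λy (z=hλ):
  y_{n+1} = y_n + z·[5/7·y_n + 2/7·y_{n+1}] ⇒ (1 − 2/7z)y_{n+1} = (1 + 5/7z)y_n
  so R(z) = (1 + 5/7z)/(1 − 2/7z).

Boundary: |R(x)|=1, x<0.
x=-1.76: |R|=0.1711
R=−1: 1+5/7x = −1+2/7x ⇒ -3/7x=2 ⇒ x=2/(-3/7)=-4.6667
Confirm numerically:
  x=-4.080: |R|=0.88391 <1
  x=-2.744: |R|=0.53812 <1
  x=-2.210: |R|=0.35464 <1
  x=-5.167: |R|=1.08659 >1
  x=-4.885: |R|=1.03906 >1
Interval (-4.6667, 0).

(-4.6667,0); λ=-10 ⇒ h* = (14/3)/10 = 0.4667.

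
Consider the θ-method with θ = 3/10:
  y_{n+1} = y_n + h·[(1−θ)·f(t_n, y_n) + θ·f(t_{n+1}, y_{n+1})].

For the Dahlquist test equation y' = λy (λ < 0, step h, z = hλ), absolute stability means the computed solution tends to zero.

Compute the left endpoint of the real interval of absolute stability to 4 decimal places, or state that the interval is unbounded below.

Test eqn y'=λy, z=hλ:
  y_{n+1} = y_n + z·[7/10·y_n + 3/10·y_{n+1}] ⇒ (1 − 3/10z)y_{n+1} = (1 + 7/10z)y_n
  Hence R(z) = (1 + 7/10z)/(1 − 3/10z).

Boundary: |R(x)|=1, x<0.
x=-1.42: |R|=0.0042
R=−1: 1+7/10x = −1+3/10x ⇒ -2/5x=2 ⇒ x=2/(-2/5)=-5.0000
Confirm numerically:
  x=-4.869: |R|=0.97871 <1
  x=-4.282: |R|=0.87429 <1
  x=-3.497: |R|=0.70660 <1
  x=-2.167: |R|=0.31325 <1
  x=-5.582: |R|=1.08704 >1
  x=-5.391: |R|=1.05976 >1
So |R|<1 on (-5.0000, 0).

z* = -5.0000.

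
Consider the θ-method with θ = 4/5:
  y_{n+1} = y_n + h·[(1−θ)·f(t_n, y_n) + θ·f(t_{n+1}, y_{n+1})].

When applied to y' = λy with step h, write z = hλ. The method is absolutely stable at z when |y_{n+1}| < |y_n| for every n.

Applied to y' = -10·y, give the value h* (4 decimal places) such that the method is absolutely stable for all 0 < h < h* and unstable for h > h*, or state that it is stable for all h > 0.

Test eqn y'=λy, z=hλ:
  y_{n+1} = y_n + z·[1/5·y_n + 4/5·y_{n+1}] ⇒ (1 − 4/5z)y_{n+1} = (1 + 1/5z)y_n
  Hence R(z) = (1 + 1/5z)/(1 − 4/5z).

Need |R(x)|<1, x<0.
x=-1.61: |R|=0.2963
x=-2: |R|=0.2308
x=-10: |R|=0.1111
x=-100: |R|=0.2346
θ=4/5≥1/2 ⇒ |1+1/5x|<|1−4/5x| ∀x<0 ⇒ unbounded interval.

interval (−∞, 0). Any h>0 works for λ=-10.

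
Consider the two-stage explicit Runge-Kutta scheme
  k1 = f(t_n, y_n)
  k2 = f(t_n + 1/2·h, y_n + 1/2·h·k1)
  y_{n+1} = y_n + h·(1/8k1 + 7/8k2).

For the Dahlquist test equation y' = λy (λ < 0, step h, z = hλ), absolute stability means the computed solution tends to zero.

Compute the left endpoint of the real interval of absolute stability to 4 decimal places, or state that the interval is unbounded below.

z* = -2.2857.

Test eqn y'=λy, z=hλ:
  k1=λy_n ⇒ h·k1=z·y_n;  k2=λ(1+1/2z)y_n ⇒ h·k2=z(1+1/2z)y_n
  y_{n+1}/y_n = 1 + 1/8z + 7/8z(1+1/2z) = 1 + z + 7/16z²
  Hence R(z) = 1 + z + 7/16z².

Need |R(x)|<1, x<0.
x=-1.03: |R|=0.4341
R=1: x+7/16x²=0 ⇒ x=−16/7=-2.2857; min R=1−1/(4·7/16)=0.4286>−1
Confirm numerically:
  x=-2.171: |R|=0.89104 <1
  x=-2.169: |R|=0.88925 <1
  x=-1.906: |R|=0.68337 <1
  x=-1.433: |R|=0.46540 <1
  x=-2.836: |R|=1.68277 >1
  x=-2.586: |R|=1.33974 >1
  x=-2.487: |R|=1.21901 >1
So |R|<1 on (-2.2857, 0).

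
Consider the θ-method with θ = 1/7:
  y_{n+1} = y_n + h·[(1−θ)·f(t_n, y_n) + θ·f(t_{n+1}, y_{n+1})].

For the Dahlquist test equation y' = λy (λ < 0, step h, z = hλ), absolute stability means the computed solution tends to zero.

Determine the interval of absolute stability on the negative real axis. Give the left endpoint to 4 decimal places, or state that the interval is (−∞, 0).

(-2.8000, 0).

On y'=λy, z=hλ:
  y_{n+1} = y_n + z·[6/7·y_n + 1/7·y_{n+1}] ⇒ (1 − 1/7z)y_{n+1} = (1 + 6/7z)y_n
  ⇒ R(z) = (1 + 6/7z)/(1 − 1/7z).

Find x<0 with |R(x)|<1.
x=-1.64: |R|=0.3287
R=−1: 1+6/7x = −1+1/7x ⇒ -5/7x=2 ⇒ x=2/(-5/7)=-2.8000
Confirm numerically:
  x=-2.703: |R|=0.95002 <1
  x=-2.384: |R|=0.77835 <1
  x=-1.474: |R|=0.21761 <1
  x=-1.415: |R|=0.17706 <1
  x=-3.200: |R|=1.19608 >1
  x=-3.046: |R|=1.12244 >1
  x=-3.015: |R|=1.10734 >1
So |R|<1 on (-2.8000, 0).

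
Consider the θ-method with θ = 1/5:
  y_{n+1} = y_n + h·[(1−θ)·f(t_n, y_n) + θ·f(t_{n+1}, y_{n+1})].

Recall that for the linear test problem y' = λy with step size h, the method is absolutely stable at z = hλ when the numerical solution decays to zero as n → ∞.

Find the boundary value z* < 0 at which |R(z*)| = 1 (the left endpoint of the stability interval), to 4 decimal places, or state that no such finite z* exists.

Set f=λy, z=hλ:
  y_{n+1} = y_n + z·[4/5·y_n + 1/5·y_{n+1}] ⇒ (1 − 1/5z)y_{n+1} = (1 + 4/5z)y_n
  Hence R(z) = (1 + 4/5z)/(1 − 1/5z).

Boundary: |R(x)|=1, x<0.
x=-1.33: |R|=0.0506
R=−1: 1+4/5x = −1+1/5x ⇒ -3/5x=2 ⇒ x=2/(-3/5)=-3.3333
Confirm numerically:
  x=-2.860: |R|=0.81934 <1
  x=-2.736: |R|=0.76836 <1
  x=-2.182: |R|=0.51908 <1
  x=-3.898: |R|=1.19038 >1
  x=-3.477: |R|=1.05084 >1
Interval (-3.3333, 0).

left endpoint -3.3333.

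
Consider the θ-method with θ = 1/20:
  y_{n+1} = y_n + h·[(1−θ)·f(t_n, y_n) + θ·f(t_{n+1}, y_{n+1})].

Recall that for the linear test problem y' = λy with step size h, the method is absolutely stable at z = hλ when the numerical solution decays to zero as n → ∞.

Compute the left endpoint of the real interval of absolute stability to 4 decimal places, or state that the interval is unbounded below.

left endpoint -2.2222.

Set f=λy, z=hλ:
  y_{n+1} = y_n + z·[19/20·y_n + 1/20·y_{n+1}] ⇒ (1 − 1/20z)y_{n+1} = (1 + 19/20z)y_n
  R(z) = (1 + 19/20z)/(1 − 1/20z).

Need |R(x)|<1, x<0.
x=-1.37: |R|=0.2822
R=−1: 1+19/20x = −1+1/20x ⇒ -9/10x=2 ⇒ x=2/(-9/10)=-2.2222
Confirm numerically:
  x=-2.174: |R|=0.96086 <1
  x=-1.909: |R|=0.74266 <1
  x=-0.893: |R|=0.14517 <1
  x=-2.531: |R|=1.24668 >1
  x=-2.366: |R|=1.11571 >1
  x=-2.276: |R|=1.04345 >1
Interval (-2.2222, 0).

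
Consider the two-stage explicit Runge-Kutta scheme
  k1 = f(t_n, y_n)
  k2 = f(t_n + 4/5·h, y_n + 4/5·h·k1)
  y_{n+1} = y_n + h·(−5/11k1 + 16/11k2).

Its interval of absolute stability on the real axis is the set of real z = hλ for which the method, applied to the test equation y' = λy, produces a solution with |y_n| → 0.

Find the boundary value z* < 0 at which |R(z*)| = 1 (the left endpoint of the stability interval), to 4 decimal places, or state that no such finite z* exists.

z* = -0.8594.

Set f=λy, z=hλ:
  k1=λy_n ⇒ h·k1=z·y_n;  k2=λ(1+4/5z)y_n ⇒ h·k2=z(1+4/5z)y_n
  y_{n+1}/y_n = 1 − 5/11z + 16/11z(1+4/5z) = 1 + z + 64/55z²
  R(z) = 1 + z + 64/55z².

Need |R(x)|<1, x<0.
x=-1.28: |R|=1.6265
R=1: x+64/55x²=0 ⇒ x=−55/64=-0.8594; min R=1−1/(4·64/55)=0.7852>−1
Confirm numerically:
  x=-0.746: |R|=0.90158 <1
  x=-0.545: |R|=0.80063 <1
  x=-0.460: |R|=0.78623 <1
  x=-1.287: |R|=1.64041 >1
  x=-1.198: |R|=1.47206 >1
Interval (-0.8594, 0).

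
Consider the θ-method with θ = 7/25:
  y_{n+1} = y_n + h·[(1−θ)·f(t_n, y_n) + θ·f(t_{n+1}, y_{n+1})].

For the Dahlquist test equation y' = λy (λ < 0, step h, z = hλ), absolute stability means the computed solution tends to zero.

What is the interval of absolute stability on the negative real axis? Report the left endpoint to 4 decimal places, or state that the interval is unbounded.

Test eqn y'=λy, z=hλ:
  y_{n+1} = y_n + z·[18/25·y_n + 7/25·y_{n+1}] ⇒ (1 − 7/25z)y_{n+1} = (1 + 18/25z)y_n
  Hence R(z) = (1 + 18/25z)/(1 − 7/25z).

Boundary: |R(x)|=1, x<0.
x=-1.08: |R|=0.1708
R=−1: 1+18/25x = −1+7/25x ⇒ -11/25x=2 ⇒ x=2/(-11/25)=-4.5455
Confirm numerically:
  x=-3.732: |R|=0.82497 <1
  x=-3.687: |R|=0.81415 <1
  x=-3.489: |R|=0.76487 <1
  x=-2.610: |R|=0.50797 <1
  x=-5.005: |R|=1.08420 >1
  x=-4.721: |R|=1.03327 >1
  x=-4.712: |R|=1.03159 >1
Stable set (-4.5455, 0).

z∈(-4.5455,0).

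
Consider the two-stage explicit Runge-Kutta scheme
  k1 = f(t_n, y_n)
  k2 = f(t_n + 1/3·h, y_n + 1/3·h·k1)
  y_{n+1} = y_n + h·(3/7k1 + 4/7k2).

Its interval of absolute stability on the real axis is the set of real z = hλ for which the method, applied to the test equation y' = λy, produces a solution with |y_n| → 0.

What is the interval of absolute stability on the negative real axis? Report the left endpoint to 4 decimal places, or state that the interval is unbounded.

On y'=λy, z=hλ:
  k1=λy_n ⇒ h·k1=z·y_n;  k2=λ(1+1/3z)y_n ⇒ h·k2=z(1+1/3z)y_n
  y_{n+1}/y_n = 1 + 3/7z + 4/7z(1+1/3z) = 1 + z + 4/21z²
  so R(z) = 1 + z + 4/21z².

Need |R(x)|<1, x<0.
x=-0.39: |R|=0.6390
R=1: x+4/21x²=0 ⇒ x=−21/4=-5.2500; min R=1−1/(4·4/21)=-0.3125>−1
Confirm numerically:
  x=-4.115: |R|=0.11038 <1
  x=-3.465: |R|=0.17810 <1
  x=-2.115: |R|=0.26296 <1
  x=-5.443: |R|=1.20010 >1
  x=-5.427: |R|=1.18297 >1
  x=-5.308: |R|=1.05864 >1
Stable set (-5.2500, 0).

z∈(-5.2500,0).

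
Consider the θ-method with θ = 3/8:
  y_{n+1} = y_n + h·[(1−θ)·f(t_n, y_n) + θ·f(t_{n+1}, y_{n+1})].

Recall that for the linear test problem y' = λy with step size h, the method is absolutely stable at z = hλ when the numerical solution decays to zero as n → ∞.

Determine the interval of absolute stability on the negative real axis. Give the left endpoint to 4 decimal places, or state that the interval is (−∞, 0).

z∈(-8.0000,0).

On y'=λy, z=hλ:
  y_{n+1} = y_n + z·[5/8·y_n + 3/8·y_{n+1}] ⇒ (1 − 3/8z)y_{n+1} = (1 + 5/8z)y_n
  so R(z) = (1 + 5/8z)/(1 − 3/8z).

Solve |R(x)|<1 on ℝ⁻.
x=-0.54: |R|=0.5509
R=−1: 1+5/8x = −1+3/8x ⇒ -1/4x=2 ⇒ x=2/(-1/4)=-8.0000
Confirm numerically:
  x=-7.380: |R|=0.95886 <1
  x=-5.385: |R|=0.78348 <1
  x=-5.011: |R|=0.74046 <1
  x=-3.529: |R|=0.51891 <1
  x=-8.362: |R|=1.02188 >1
  x=-8.090: |R|=1.00558 >1
Stable set (-8.0000, 0).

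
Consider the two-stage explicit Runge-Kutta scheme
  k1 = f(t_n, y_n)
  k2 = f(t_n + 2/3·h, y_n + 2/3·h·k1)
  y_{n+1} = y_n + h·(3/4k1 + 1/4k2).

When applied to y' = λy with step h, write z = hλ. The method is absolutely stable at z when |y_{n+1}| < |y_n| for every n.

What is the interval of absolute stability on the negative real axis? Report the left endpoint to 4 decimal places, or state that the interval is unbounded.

Test eqn y'=λy, z=hλ:
  k1=λy_n ⇒ h·k1=z·y_n;  k2=λ(1+2/3z)y_n ⇒ h·k2=z(1+2/3z)y_n
  y_{n+1}/y_n = 1 + 3/4z + 1/4z(1+2/3z) = 1 + z + 1/6z²
  so R(z) = 1 + z + 1/6z².

Boundary: |R(x)|=1, x<0.
x=-0.47: |R|=0.5668
R=1: x+1/6x²=0 ⇒ x=−6=-6.0000; min R=1−1/(4·1/6)=-0.5000>−1
Confirm numerically:
  x=-5.770: |R|=0.77882 <1
  x=-4.898: |R|=0.10040 <1
  x=-4.330: |R|=0.20518 <1
  x=-3.158: |R|=0.49584 <1
  x=-6.542: |R|=1.59096 >1
  x=-6.172: |R|=1.17693 >1
Stable set (-6.0000, 0).

(-6.0000, 0).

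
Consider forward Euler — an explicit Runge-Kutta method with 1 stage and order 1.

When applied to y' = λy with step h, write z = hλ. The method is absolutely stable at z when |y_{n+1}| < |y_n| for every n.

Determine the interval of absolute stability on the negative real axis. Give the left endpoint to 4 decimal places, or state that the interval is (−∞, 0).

On y'=λy, z=hλ:
  order 1, 1-stage ⇒ R(z)=1+z
  (e.g. R(-1.45)=-0.45000, |R|=0.45000)

Boundary: |R(x)|=1, x<0.
x=-1.45: |R|=0.4500
|R(-2.07)|=1.0700 |R(-2.06)|=1.0600 |R(-1.87)|=0.8700
Bisect:
  x_lo=-2.3065 |R|=1.3065  x_hi=-0.2783 |R|=0.7217
  mid=-1.29237 |R|=0.29237 →hi
  mid=-1.79942 |R|=0.79942 →hi
  mid=-2.05295 |R|=1.05295 →lo
  mid=-1.92619 |R|=0.92619 →hi
  mid=-1.98957 |R|=0.98957 →hi
  mid=-2.02126 |R|=1.02126 →lo
  mid=-2.00541 |R|=1.00541 →lo
  ...
  [-2.00009,-1.99997] ⇒ x*=-2.0000
Stable set (-2.0000, 0).

(-2.0000, 0).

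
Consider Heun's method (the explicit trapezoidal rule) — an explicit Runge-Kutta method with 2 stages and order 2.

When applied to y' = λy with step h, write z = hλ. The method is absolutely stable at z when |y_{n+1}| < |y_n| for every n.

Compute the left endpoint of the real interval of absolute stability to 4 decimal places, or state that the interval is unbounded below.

On y'=λy, z=hλ:
  order 2, 2-stage ⇒ R(z)=1+z+z^2/2
  (e.g. R(-1.66)=0.71780, |R|=0.71780)

Find x<0 with |R(x)|<1.
x=-1.66: |R|=0.7178
|R(-2.28)|=1.3192 |R(-1.73)|=0.7664 |R(-0.98)|=0.5002
Bisect:
  x_lo=-2.6446 |R|=1.8523  x_hi=-0.3514 |R|=0.7103
  mid=-1.49800 |R|=0.62400 →hi
  mid=-2.07128 |R|=1.07382 →lo
  mid=-1.78464 |R|=0.80783 →hi
  mid=-1.92796 |R|=0.93056 →hi
  mid=-1.99962 |R|=0.99962 →hi
  mid=-2.03545 |R|=1.03608 →lo
  mid=-2.01754 |R|=1.01769 →lo
  mid=-2.00858 |R|=1.00862 →lo
  mid=-2.00410 |R|=1.00411 →lo
  ...
  [-2.00004,-1.99990] ⇒ x*=-2.0000
Stable set (-2.0000, 0).

left endpoint -2.0000.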